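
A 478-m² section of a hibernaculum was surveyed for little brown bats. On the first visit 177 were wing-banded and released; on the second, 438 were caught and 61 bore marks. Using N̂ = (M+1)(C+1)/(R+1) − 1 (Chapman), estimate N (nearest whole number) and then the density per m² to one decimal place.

N̂ = 178·439/62 − 1 = 78142/62 − 1 ≈ 1259.4 → 1259
Density = N̂ / area = 1259 / 478 ≈ 2.63 → 2.6 per m²

density ≈ 2.6 little brown bats per m²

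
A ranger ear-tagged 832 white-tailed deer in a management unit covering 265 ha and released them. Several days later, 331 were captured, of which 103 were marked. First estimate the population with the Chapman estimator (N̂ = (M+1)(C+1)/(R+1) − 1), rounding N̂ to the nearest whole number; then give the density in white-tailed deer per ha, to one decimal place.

N̂ = 833·332/104 − 1 = 276556/104 − 1 ≈ 2658.2 → 2658
Density = N̂ / area = 2658 / 265 ≈ 10.03 → 10.0 per ha

density ≈ 10.0 white-tailed deer per ha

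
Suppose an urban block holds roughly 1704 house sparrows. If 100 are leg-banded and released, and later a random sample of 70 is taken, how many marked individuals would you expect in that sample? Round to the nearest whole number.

Expected recaptures E[R] = M·C / N.
E[R] = 100 × 70 / 1704 = 7000 / 1704 ≈ 4.1 → 4

expected recaptures ≈ 4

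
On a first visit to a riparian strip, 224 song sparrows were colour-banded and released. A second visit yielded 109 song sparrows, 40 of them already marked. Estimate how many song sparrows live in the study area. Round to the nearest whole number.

If marked individuals mix randomly, R/C ≈ M/N, giving N ≈ M·C/R.
N = (224 × 109) / 40 = 24416 / 40 ≈ 610.4 → 610

N ≈ 610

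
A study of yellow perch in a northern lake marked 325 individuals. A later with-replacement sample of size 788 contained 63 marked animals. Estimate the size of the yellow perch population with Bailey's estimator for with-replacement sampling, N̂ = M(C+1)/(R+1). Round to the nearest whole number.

N ≈ 4007

N̂ = 325·(788+1)/(63+1) = 325·789/64 = 256425/64 ≈ 4006.6 → 4007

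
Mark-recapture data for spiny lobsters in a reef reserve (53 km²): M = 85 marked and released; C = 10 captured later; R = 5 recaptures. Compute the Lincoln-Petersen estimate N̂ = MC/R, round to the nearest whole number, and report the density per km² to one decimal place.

N̂ = 85·10/5 = 850/5 = 170
Density = N̂ / area = 170 / 53 ≈ 3.21 → 3.2 per km²

density ≈ 3.2 spiny lobsters per km²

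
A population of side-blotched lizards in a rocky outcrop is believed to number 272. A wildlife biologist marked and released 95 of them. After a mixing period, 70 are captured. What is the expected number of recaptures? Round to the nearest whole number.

expected recaptures ≈ 24

Expected recaptures E[R] = M·C / N.
E[R] = 95 × 70 / 272 = 6650 / 272 ≈ 24.4 → 24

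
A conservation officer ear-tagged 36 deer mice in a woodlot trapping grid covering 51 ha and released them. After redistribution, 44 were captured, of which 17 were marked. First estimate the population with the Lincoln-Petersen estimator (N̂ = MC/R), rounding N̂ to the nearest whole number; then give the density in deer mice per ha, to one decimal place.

density ≈ 1.8 deer mice per ha

N̂ = 36·44/17 = 1584/17 ≈ 93.2 → 93
Density = N̂ / area = 93 / 51 ≈ 1.82 → 1.8 per ha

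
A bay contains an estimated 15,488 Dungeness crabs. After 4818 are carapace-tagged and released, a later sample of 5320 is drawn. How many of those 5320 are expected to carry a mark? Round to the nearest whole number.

The marked fraction of the population is 4818/15488, so in a sample of 5320 expect C·(M/N) marked.
E[R] = 4818 × 5320 / 15488 = 25631760 / 15488 ≈ 1654.9 → 1655

expected recaptures ≈ 1655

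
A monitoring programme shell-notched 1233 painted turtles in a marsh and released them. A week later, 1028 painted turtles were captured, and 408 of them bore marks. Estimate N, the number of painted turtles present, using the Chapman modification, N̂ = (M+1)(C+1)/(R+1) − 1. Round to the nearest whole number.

N̂ = (1233+1)(1028+1)/(408+1) − 1 = 1234·1029/409 − 1
= 1269786/409 − 1 ≈ 3104.6 − 1 ≈ 3103.6 → 3104

N ≈ 3104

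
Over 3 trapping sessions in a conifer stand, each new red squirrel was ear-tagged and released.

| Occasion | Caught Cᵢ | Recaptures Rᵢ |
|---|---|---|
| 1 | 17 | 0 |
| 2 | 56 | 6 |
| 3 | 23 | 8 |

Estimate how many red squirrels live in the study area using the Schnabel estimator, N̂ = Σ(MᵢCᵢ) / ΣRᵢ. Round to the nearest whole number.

Marked at large before each occasion: Mᵢ = Σⱼ<ᵢ (Cⱼ − Rⱼ) → M1=0, M2=17, M3=67
Σ MᵢCᵢ = 0·17 + 17·56 + 67·23 = 0 + 952 + 1541 = 2493
Σ Rᵢ = 0 + 6 + 8 = 14
N̂ = 2493 / 14 ≈ 178.1 → 178

N ≈ 178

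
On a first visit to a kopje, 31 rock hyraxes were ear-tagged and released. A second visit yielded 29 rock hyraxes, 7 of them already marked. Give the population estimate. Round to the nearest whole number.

N = (31 × 29) / 7 = 899 / 7 ≈ 128.4 → 128

N ≈ 128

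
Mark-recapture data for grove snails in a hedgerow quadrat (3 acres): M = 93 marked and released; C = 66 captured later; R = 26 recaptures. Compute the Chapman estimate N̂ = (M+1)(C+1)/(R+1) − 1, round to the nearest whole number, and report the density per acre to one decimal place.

density ≈ 77.3 grove snails per acre

N̂ = 94·67/27 − 1 = 6298/27 − 1 ≈ 232.3 → 232
Density = N̂ / area = 232 / 3 ≈ 77.33 → 77.3 per acre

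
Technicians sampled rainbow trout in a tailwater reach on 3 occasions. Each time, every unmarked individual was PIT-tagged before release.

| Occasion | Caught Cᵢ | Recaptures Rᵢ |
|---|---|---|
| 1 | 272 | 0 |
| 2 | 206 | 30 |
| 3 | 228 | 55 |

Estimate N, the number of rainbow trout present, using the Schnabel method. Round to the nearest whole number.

Marked at large before each occasion: Mᵢ = Σⱼ<ᵢ (Cⱼ − Rⱼ) → M1=0, M2=272, M3=448
Σ MᵢCᵢ = 0·272 + 272·206 + 448·228 = 0 + 56032 + 102144 = 158176
Σ Rᵢ = 0 + 30 + 55 = 85
N̂ = 158176 / 85 ≈ 1860.9 → 1861

N ≈ 1861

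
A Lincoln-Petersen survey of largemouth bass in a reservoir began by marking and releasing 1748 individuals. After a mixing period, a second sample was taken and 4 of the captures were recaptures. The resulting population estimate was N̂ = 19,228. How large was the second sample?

From N = M·C/R: C = N·R / M = 19228·4 / 1748 = 76912 / 1748 = 44.

C = 44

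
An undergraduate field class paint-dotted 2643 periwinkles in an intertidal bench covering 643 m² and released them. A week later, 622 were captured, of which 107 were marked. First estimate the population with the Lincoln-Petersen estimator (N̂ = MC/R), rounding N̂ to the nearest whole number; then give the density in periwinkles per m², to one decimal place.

density ≈ 23.9 periwinkles per m²

N̂ = 2643·622/107 = 1643946/107 ≈ 15364.0 → 15364
Density = N̂ / area = 15364 / 643 ≈ 23.89 → 23.9 per m²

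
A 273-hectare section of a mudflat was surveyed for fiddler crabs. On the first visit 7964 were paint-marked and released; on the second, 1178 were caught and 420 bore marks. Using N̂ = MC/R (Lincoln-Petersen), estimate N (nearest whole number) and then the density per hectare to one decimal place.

density ≈ 81.8 fiddler crabs per hectare

N̂ = 7964·1178/420 = 9381592/420 ≈ 22337.1 → 22337
Density = N̂ / area = 22337 / 273 ≈ 81.82 → 81.8 per hectare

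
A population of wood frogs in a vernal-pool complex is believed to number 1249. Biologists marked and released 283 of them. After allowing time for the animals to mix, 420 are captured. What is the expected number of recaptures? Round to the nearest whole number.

expected recaptures ≈ 95

The marked fraction of the population is 283/1249, so in a sample of 420 expect C·(M/N) marked.
E[R] = 283 × 420 / 1249 = 118860 / 1249 ≈ 95.2 → 95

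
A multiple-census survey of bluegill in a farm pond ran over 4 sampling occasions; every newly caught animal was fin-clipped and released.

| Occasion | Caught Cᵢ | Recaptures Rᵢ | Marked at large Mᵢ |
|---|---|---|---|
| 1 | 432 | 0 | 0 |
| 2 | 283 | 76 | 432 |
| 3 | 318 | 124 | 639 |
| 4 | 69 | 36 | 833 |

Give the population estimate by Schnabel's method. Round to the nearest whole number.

N ≈ 1623

Σ MᵢCᵢ = 0·432 + 432·283 + 639·318 + 833·69 = 0 + 122256 + 203202 + 57477 = 382935
Σ Rᵢ = 0 + 76 + 124 + 36 = 236
N̂ = 382935 / 236 ≈ 1622.6 → 1623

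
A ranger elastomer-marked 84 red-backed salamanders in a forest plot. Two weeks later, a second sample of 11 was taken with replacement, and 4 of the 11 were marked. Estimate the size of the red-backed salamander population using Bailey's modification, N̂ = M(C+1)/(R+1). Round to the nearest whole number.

N̂ = 84·(11+1)/(4+1) = 84·12/5 = 1008/5 ≈ 201.6 → 202

N ≈ 202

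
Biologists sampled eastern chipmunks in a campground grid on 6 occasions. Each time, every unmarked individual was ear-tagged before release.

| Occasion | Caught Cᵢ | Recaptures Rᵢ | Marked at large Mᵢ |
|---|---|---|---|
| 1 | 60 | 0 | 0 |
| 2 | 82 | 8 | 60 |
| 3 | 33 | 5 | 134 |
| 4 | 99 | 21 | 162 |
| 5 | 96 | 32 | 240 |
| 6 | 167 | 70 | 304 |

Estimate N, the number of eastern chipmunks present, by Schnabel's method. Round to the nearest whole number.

N ≈ 729

Σ MᵢCᵢ = 0·60 + 60·82 + 134·33 + 162·99 + 240·96 + 304·167 = 0 + 4920 + 4422 + 16038 + 23040 + 50768 = 99188
Σ Rᵢ = 0 + 8 + 5 + 21 + 32 + 70 = 136
N̂ = 99188 / 136 ≈ 729.3 → 729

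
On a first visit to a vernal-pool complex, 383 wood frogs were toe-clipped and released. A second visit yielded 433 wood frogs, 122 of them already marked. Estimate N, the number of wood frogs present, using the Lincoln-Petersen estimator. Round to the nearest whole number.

N ≈ 1359

The marked fraction in the recapture sample should equal the marked fraction in the population: 122/433 = 383/N.
N = (383 × 433) / 122 = 165839 / 122 ≈ 1359.3 → 1359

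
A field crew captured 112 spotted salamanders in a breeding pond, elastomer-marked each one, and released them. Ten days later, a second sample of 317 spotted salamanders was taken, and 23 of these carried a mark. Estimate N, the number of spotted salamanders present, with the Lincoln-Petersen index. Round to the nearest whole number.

N ≈ 1544

N = (112 × 317) / 23 = 35504 / 23 ≈ 1543.7 → 1544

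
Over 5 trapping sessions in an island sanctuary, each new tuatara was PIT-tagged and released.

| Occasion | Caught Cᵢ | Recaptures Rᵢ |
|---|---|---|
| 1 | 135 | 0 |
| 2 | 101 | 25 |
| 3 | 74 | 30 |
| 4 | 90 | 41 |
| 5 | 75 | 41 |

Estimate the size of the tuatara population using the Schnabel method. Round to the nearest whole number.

N ≈ 547

Marked at large before each occasion: Mᵢ = Σⱼ<ᵢ (Cⱼ − Rⱼ) → M1=0, M2=135, M3=211, M4=255, M5=304
Σ MᵢCᵢ = 0·135 + 135·101 + 211·74 + 255·90 + 304·75 = 0 + 13635 + 15614 + 22950 + 22800 = 74999
Σ Rᵢ = 0 + 25 + 30 + 41 + 41 = 137
N̂ = 74999 / 137 ≈ 547.4 → 547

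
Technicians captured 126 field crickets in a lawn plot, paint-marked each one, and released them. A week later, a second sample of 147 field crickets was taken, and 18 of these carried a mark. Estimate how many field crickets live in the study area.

If marked individuals mix randomly, R/C ≈ M/N, giving N ≈ M·C/R.
N = (126 × 147) / 18 = 18522 / 18 = 1029

N = 1029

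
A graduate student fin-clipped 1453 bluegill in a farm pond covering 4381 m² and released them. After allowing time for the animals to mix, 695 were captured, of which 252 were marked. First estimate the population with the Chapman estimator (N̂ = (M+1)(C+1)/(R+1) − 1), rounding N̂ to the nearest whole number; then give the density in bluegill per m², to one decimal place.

density ≈ 0.9 bluegill per m²

N̂ = 1454·696/253 − 1 = 1011984/253 − 1 ≈ 3998.9 → 3999
Density = N̂ / area = 3999 / 4381 ≈ 0.91 → 0.9 per m²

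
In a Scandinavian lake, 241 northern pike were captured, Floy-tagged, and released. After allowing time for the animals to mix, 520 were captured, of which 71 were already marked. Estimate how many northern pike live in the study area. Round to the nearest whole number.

N ≈ 1765

If marked individuals mix randomly, R/C ≈ M/N, giving N ≈ M·C/R.
N = (241 × 520) / 71 = 125320 / 71 ≈ 1765.1 → 1765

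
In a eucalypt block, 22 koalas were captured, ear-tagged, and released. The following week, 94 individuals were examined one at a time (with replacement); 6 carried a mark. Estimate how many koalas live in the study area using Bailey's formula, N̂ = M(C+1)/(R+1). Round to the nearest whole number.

N ≈ 299

N̂ = 22·(94+1)/(6+1) = 22·95/7 = 2090/7 ≈ 298.6 → 299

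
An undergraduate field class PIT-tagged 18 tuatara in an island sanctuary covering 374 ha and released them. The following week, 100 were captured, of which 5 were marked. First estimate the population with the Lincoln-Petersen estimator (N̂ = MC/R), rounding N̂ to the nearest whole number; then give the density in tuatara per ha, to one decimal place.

N̂ = 18·100/5 = 1800/5 = 360
Density = N̂ / area = 360 / 374 ≈ 0.96 → 1.0 per ha

density ≈ 1.0 tuatara per ha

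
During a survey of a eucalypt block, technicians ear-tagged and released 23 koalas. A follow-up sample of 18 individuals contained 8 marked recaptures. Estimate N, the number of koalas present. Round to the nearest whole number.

If marked individuals mix randomly, R/C ≈ M/N, giving N ≈ M·C/R.
N = (23 × 18) / 8 = 414 / 8 ≈ 51.8 → 52

N ≈ 52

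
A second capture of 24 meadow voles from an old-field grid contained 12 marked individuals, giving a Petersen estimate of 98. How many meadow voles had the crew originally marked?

M = 49

From N = M·C/R: M = N·R / C = 98·12 / 24 = 1176 / 24 = 49.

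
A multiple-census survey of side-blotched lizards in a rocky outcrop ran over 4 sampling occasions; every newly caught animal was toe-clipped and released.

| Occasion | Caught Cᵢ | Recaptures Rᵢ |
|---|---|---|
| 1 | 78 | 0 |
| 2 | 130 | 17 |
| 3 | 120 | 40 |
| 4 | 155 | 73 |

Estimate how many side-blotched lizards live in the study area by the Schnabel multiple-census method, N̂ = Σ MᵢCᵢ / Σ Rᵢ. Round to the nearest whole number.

N ≈ 577

Marked at large before each occasion: Mᵢ = Σⱼ<ᵢ (Cⱼ − Rⱼ) → M1=0, M2=78, M3=191, M4=271
Σ MᵢCᵢ = 0·78 + 78·130 + 191·120 + 271·155 = 0 + 10140 + 22920 + 42005 = 75065
Σ Rᵢ = 0 + 17 + 40 + 73 = 130
N̂ = 75065 / 130 ≈ 577.4 → 577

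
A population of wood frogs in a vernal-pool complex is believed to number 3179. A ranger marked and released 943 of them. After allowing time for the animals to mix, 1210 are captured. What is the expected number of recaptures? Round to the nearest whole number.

Expected recaptures E[R] = M·C / N.
E[R] = 943 × 1210 / 3179 = 1141030 / 3179 ≈ 358.9 → 359

expected recaptures ≈ 359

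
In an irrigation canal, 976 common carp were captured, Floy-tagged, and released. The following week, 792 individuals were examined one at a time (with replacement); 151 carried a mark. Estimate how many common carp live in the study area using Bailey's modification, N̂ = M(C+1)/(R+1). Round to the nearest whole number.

N ≈ 5092

N̂ = 976·(792+1)/(151+1) = 976·793/152 = 773968/152 ≈ 5091.9 → 5092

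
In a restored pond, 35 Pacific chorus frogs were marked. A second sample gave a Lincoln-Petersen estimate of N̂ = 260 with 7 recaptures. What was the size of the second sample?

From N = M·C/R: C = N·R / M = 260·7 / 35 = 1820 / 35 = 52.

C = 52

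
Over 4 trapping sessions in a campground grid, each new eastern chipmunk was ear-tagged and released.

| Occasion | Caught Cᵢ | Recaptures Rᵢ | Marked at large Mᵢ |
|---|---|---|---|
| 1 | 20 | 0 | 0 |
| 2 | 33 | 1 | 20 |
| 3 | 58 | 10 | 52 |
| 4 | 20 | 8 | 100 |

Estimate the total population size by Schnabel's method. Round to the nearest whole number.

N ≈ 299

Σ MᵢCᵢ = 0·20 + 20·33 + 52·58 + 100·20 = 0 + 660 + 3016 + 2000 = 5676
Σ Rᵢ = 0 + 1 + 10 + 8 = 19
N̂ = 5676 / 19 ≈ 298.7 → 299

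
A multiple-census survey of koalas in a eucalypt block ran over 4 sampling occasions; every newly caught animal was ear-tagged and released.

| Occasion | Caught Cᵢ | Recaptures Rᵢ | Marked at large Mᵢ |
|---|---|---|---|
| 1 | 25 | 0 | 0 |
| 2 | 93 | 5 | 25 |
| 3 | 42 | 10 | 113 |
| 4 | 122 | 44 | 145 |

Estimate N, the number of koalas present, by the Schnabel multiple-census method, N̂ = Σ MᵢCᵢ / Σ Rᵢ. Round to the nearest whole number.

Σ MᵢCᵢ = 0·25 + 25·93 + 113·42 + 145·122 = 0 + 2325 + 4746 + 17690 = 24761
Σ Rᵢ = 0 + 5 + 10 + 44 = 59
N̂ = 24761 / 59 ≈ 419.7 → 420

N ≈ 420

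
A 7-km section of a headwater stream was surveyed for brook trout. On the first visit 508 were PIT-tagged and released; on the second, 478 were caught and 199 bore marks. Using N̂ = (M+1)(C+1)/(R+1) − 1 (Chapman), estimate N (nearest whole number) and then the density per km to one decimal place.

density ≈ 174.0 brook trout per km

N̂ = 509·479/200 − 1 = 243811/200 − 1 ≈ 1218.1 → 1218
Density = N̂ / area = 1218 / 7 = 174.0 per km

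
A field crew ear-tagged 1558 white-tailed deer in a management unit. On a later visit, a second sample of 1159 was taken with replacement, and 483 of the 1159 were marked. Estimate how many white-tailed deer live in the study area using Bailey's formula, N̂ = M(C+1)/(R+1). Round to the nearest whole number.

N̂ = 1558·(1159+1)/(483+1) = 1558·1160/484 = 1807280/484 ≈ 3734.0 → 3734

N ≈ 3734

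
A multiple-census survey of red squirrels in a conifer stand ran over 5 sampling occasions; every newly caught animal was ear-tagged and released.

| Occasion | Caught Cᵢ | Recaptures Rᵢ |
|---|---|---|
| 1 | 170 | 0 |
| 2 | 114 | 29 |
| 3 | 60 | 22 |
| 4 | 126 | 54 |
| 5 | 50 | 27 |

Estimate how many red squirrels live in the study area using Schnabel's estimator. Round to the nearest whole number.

Marked at large before each occasion: Mᵢ = Σⱼ<ᵢ (Cⱼ − Rⱼ) → M1=0, M2=170, M3=255, M4=293, M5=365
Σ MᵢCᵢ = 0·170 + 170·114 + 255·60 + 293·126 + 365·50 = 0 + 19380 + 15300 + 36918 + 18250 = 89848
Σ Rᵢ = 0 + 29 + 22 + 54 + 27 = 132
N̂ = 89848 / 132 ≈ 680.7 → 681

N ≈ 681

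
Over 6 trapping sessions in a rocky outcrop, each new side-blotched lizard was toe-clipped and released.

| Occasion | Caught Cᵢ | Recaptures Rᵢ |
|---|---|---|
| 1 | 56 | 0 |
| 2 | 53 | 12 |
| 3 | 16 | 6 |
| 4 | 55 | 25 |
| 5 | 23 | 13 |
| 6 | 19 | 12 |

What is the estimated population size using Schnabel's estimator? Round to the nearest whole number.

Marked at large before each occasion: Mᵢ = Σⱼ<ᵢ (Cⱼ − Rⱼ) → M1=0, M2=56, M3=97, M4=107, M5=137, M6=147
Σ MᵢCᵢ = 0·56 + 56·53 + 97·16 + 107·55 + 137·23 + 147·19 = 0 + 2968 + 1552 + 5885 + 3151 + 2793 = 16349
Σ Rᵢ = 0 + 12 + 6 + 25 + 13 + 12 = 68
N̂ = 16349 / 68 ≈ 240.4 → 240

N ≈ 240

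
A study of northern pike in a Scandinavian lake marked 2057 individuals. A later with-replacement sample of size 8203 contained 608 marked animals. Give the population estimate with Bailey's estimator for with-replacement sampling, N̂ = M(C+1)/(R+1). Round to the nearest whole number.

N̂ = 2057·(8203+1)/(608+1) = 2057·8204/609 = 16875628/609 ≈ 27710.4 → 27710

N ≈ 27,710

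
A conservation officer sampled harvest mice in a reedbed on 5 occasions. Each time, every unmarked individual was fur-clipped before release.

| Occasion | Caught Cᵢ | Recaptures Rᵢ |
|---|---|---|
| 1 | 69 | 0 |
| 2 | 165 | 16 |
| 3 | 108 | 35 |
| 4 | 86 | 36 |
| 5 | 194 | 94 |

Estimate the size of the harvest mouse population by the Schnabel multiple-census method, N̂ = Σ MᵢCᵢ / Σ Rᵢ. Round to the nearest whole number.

N ≈ 697

Marked at large before each occasion: Mᵢ = Σⱼ<ᵢ (Cⱼ − Rⱼ) → M1=0, M2=69, M3=218, M4=291, M5=341
Σ MᵢCᵢ = 0·69 + 69·165 + 218·108 + 291·86 + 341·194 = 0 + 11385 + 23544 + 25026 + 66154 = 126109
Σ Rᵢ = 0 + 16 + 35 + 36 + 94 = 181
N̂ = 126109 / 181 ≈ 696.7 → 697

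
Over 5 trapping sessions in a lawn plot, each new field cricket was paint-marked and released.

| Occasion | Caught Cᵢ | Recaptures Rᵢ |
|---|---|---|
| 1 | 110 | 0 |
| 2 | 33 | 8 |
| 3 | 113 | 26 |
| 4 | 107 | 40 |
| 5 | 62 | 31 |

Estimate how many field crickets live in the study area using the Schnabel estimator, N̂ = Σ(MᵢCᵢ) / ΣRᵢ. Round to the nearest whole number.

Marked at large before each occasion: Mᵢ = Σⱼ<ᵢ (Cⱼ − Rⱼ) → M1=0, M2=110, M3=135, M4=222, M5=289
Σ MᵢCᵢ = 0·110 + 110·33 + 135·113 + 222·107 + 289·62 = 0 + 3630 + 15255 + 23754 + 17918 = 60557
Σ Rᵢ = 0 + 8 + 26 + 40 + 31 = 105
N̂ = 60557 / 105 ≈ 576.7 → 577

N ≈ 577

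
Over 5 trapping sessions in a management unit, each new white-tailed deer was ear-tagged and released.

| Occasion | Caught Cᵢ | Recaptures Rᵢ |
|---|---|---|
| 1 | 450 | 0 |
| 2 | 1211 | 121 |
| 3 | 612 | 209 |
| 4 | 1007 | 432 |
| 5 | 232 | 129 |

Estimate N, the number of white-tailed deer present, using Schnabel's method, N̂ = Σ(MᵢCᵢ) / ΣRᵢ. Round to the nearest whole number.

Marked at large before each occasion: Mᵢ = Σⱼ<ᵢ (Cⱼ − Rⱼ) → M1=0, M2=450, M3=1540, M4=1943, M5=2518
Σ MᵢCᵢ = 0·450 + 450·1211 + 1540·612 + 1943·1007 + 2518·232 = 0 + 544950 + 942480 + 1956601 + 584176 = 4028207
Σ Rᵢ = 0 + 121 + 209 + 432 + 129 = 891
N̂ = 4028207 / 891 ≈ 4521.0 → 4521

N ≈ 4521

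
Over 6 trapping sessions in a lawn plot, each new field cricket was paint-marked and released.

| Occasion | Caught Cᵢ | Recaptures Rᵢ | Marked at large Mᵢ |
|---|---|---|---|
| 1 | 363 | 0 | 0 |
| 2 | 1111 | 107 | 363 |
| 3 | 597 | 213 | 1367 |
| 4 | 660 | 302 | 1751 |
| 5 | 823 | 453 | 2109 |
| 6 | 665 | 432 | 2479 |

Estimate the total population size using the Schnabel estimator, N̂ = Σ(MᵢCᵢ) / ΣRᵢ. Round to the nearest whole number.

N ≈ 3822

Σ MᵢCᵢ = 0·363 + 363·1111 + 1367·597 + 1751·660 + 2109·823 + 2479·665 = 0 + 403293 + 816099 + 1155660 + 1735707 + 1648535 = 5759294
Σ Rᵢ = 0 + 107 + 213 + 302 + 453 + 432 = 1507
N̂ = 5759294 / 1507 ≈ 3821.7 → 3822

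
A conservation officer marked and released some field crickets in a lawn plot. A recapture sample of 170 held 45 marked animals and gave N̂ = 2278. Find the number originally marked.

From N = M·C/R: M = N·R / C = 2278·45 / 170 = 102510 / 170 = 603.

M = 603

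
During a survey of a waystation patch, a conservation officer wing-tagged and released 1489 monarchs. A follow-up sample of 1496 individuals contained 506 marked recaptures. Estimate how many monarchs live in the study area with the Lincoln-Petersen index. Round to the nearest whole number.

N ≈ 4402

If marked individuals mix randomly, R/C ≈ M/N, giving N ≈ M·C/R.
N = (1489 × 1496) / 506 = 2227544 / 506 ≈ 4402.3 → 4402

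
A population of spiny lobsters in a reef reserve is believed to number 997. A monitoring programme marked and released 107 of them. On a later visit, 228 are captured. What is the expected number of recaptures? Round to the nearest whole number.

expected recaptures ≈ 24

The marked fraction of the population is 107/997, so in a sample of 228 expect C·(M/N) marked.
E[R] = 107 × 228 / 997 = 24396 / 997 ≈ 24.47 → 24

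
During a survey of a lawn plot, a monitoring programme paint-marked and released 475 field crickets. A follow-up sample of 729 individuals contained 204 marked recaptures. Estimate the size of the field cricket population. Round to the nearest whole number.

N = (475 × 729) / 204 = 346275 / 204 ≈ 1697.4 → 1697

N ≈ 1697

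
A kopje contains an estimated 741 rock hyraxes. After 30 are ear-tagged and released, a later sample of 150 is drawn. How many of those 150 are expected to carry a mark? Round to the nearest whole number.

The marked fraction of the population is 30/741, so in a sample of 150 expect C·(M/N) marked.
E[R] = 30 × 150 / 741 = 4500 / 741 ≈ 6.1 → 6

expected recaptures ≈ 6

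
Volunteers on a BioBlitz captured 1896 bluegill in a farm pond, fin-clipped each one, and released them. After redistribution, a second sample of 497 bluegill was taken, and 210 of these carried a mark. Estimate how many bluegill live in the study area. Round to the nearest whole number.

If marked individuals mix randomly, R/C ≈ M/N, giving N ≈ M·C/R.
N = (1896 × 497) / 210 = 942312 / 210 ≈ 4487.2 → 4487

N ≈ 4487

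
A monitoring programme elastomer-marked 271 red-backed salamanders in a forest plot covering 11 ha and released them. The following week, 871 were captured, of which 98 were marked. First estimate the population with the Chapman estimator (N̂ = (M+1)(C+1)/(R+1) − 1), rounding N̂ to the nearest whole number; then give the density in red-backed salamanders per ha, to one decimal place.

density ≈ 217.7 red-backed salamanders per ha

N̂ = 272·872/99 − 1 = 237184/99 − 1 ≈ 2394.8 → 2395
Density = N̂ / area = 2395 / 11 ≈ 217.73 → 217.7 per ha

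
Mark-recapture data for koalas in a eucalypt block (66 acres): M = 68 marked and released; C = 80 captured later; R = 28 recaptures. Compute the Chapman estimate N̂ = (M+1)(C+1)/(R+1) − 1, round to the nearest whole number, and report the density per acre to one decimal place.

density ≈ 2.9 koalas per acre

N̂ = 69·81/29 − 1 = 5589/29 − 1 ≈ 191.7 → 192
Density = N̂ / area = 192 / 66 ≈ 2.91 → 2.9 per acre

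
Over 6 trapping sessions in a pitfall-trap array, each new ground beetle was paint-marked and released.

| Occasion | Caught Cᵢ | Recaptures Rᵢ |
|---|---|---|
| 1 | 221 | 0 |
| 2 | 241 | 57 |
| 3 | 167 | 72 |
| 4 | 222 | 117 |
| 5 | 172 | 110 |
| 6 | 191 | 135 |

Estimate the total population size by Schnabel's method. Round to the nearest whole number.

Marked at large before each occasion: Mᵢ = Σⱼ<ᵢ (Cⱼ − Rⱼ) → M1=0, M2=221, M3=405, M4=500, M5=605, M6=667
Σ MᵢCᵢ = 0·221 + 221·241 + 405·167 + 500·222 + 605·172 + 667·191 = 0 + 53261 + 67635 + 111000 + 104060 + 127397 = 463353
Σ Rᵢ = 0 + 57 + 72 + 117 + 110 + 135 = 491
N̂ = 463353 / 491 ≈ 943.7 → 944

N ≈ 944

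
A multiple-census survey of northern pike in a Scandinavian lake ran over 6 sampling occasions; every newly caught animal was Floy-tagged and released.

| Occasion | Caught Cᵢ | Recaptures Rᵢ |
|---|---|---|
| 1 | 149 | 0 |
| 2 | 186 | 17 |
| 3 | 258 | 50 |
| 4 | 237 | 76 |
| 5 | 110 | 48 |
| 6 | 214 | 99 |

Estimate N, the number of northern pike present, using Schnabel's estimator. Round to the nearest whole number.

Marked at large before each occasion: Mᵢ = Σⱼ<ᵢ (Cⱼ − Rⱼ) → M1=0, M2=149, M3=318, M4=526, M5=687, M6=749
Σ MᵢCᵢ = 0·149 + 149·186 + 318·258 + 526·237 + 687·110 + 749·214 = 0 + 27714 + 82044 + 124662 + 75570 + 160286 = 470276
Σ Rᵢ = 0 + 17 + 50 + 76 + 48 + 99 = 290
N̂ = 470276 / 290 ≈ 1621.6 → 1622

N ≈ 1622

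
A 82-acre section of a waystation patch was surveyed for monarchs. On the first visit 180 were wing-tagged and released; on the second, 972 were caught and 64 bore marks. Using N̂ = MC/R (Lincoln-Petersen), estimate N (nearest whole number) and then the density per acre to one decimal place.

density ≈ 33.3 monarchs per acre

N̂ = 180·972/64 = 174960/64 ≈ 2733.8 → 2734
Density = N̂ / area = 2734 / 82 ≈ 33.34 → 33.3 per acre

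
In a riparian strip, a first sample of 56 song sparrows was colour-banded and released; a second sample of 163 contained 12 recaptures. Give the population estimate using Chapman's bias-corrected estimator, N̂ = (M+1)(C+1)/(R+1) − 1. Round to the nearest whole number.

N ≈ 718

N̂ = (56+1)(163+1)/(12+1) − 1 = 57·164/13 − 1
= 9348/13 − 1 ≈ 719.1 − 1 ≈ 718.1 → 718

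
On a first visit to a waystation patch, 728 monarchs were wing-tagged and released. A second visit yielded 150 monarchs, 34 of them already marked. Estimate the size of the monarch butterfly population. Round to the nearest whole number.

Lincoln-Petersen assumes M/N = R/C, so N = M·C / R.
N = (728 × 150) / 34 = 109200 / 34 ≈ 3211.8 → 3212

N ≈ 3212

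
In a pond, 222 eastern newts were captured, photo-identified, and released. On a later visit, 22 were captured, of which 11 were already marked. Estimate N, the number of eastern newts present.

N = 444

Lincoln-Petersen assumes M/N = R/C, so N = M·C / R.
N = (222 × 22) / 11 = 4884 / 11 = 444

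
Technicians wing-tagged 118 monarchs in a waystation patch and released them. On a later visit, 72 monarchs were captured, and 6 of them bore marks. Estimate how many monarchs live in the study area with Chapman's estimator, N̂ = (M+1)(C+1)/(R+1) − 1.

N̂ = (118+1)(72+1)/(6+1) − 1 = 119·73/7 − 1
= 8687/7 − 1 = 1241 − 1 = 1240

N = 1240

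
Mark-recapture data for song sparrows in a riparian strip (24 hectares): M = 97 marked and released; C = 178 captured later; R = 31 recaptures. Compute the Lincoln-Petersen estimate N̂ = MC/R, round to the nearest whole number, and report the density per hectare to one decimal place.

density ≈ 23.2 song sparrows per hectare

N̂ = 97·178/31 = 17266/31 ≈ 557.0 → 557
Density = N̂ / area = 557 / 24 ≈ 23.21 → 23.2 per hectare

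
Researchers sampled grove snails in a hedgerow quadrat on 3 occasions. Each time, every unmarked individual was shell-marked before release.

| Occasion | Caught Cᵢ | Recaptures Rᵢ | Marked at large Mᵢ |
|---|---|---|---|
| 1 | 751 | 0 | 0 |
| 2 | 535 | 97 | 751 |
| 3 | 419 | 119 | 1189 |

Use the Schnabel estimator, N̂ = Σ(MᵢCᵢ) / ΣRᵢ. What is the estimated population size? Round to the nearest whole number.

N ≈ 4167

Σ MᵢCᵢ = 0·751 + 751·535 + 1189·419 = 0 + 401785 + 498191 = 899976
Σ Rᵢ = 0 + 97 + 119 = 216
N̂ = 899976 / 216 ≈ 4166.6 → 4167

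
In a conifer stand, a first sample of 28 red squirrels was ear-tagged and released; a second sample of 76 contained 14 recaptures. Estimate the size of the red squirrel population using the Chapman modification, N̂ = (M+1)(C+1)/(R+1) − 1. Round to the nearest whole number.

N̂ = (28+1)(76+1)/(14+1) − 1 = 29·77/15 − 1
= 2233/15 − 1 ≈ 148.9 − 1 ≈ 147.9 → 148

N ≈ 148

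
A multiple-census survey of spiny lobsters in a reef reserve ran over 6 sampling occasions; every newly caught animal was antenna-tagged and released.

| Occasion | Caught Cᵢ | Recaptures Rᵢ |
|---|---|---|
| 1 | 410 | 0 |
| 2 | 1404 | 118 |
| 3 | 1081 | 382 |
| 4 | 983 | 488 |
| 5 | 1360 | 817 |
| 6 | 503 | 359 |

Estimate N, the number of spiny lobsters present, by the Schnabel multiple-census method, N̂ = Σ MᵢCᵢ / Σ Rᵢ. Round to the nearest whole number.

Marked at large before each occasion: Mᵢ = Σⱼ<ᵢ (Cⱼ − Rⱼ) → M1=0, M2=410, M3=1696, M4=2395, M5=2890, M6=3433
Σ MᵢCᵢ = 0·410 + 410·1404 + 1696·1081 + 2395·983 + 2890·1360 + 3433·503 = 0 + 575640 + 1833376 + 2354285 + 3930400 + 1726799 = 10420500
Σ Rᵢ = 0 + 118 + 382 + 488 + 817 + 359 = 2164
N̂ = 10420500 / 2164 ≈ 4815.4 → 4815

N ≈ 4815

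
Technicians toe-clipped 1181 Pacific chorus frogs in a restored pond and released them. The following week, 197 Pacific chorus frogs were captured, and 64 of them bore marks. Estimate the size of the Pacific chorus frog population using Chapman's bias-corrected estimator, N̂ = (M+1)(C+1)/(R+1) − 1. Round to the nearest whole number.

N ≈ 3600

N̂ = (1181+1)(197+1)/(64+1) − 1 = 1182·198/65 − 1
= 234036/65 − 1 ≈ 3600.6 − 1 ≈ 3599.6 → 3600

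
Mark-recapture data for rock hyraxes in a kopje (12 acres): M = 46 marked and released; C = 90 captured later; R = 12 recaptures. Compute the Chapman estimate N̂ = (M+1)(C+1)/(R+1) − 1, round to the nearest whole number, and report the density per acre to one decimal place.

N̂ = 47·91/13 − 1 = 4277/13 − 1 = 328
Density = N̂ / area = 328 / 12 ≈ 27.33 → 27.3 per acre

density ≈ 27.3 rock hyraxes per acre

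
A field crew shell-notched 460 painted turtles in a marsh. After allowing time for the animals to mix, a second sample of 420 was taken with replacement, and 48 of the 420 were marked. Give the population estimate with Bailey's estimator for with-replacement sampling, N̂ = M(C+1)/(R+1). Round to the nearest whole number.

N ≈ 3952

N̂ = 460·(420+1)/(48+1) = 460·421/49 = 193660/49 ≈ 3952.2 → 3952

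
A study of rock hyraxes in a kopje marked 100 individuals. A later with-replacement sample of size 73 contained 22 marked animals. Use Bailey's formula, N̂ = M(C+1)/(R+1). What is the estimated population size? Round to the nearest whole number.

N̂ = 100·(73+1)/(22+1) = 100·74/23 = 7400/23 ≈ 321.7 → 322

N ≈ 322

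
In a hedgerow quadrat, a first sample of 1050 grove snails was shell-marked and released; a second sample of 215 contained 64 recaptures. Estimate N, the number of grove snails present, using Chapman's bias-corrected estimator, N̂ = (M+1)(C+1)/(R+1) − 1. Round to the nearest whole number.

N̂ = (1050+1)(215+1)/(64+1) − 1 = 1051·216/65 − 1
= 227016/65 − 1 ≈ 3492.6 − 1 ≈ 3491.6 → 3492

N ≈ 3492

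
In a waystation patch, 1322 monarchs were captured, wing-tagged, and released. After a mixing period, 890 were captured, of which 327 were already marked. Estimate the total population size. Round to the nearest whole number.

Lincoln-Petersen assumes M/N = R/C, so N = M·C / R.
N = (1322 × 890) / 327 = 1176580 / 327 ≈ 3598.1 → 3598

N ≈ 3598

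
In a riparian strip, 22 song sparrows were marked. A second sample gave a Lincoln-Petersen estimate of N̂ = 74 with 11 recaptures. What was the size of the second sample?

From N = M·C/R: C = N·R / M = 74·11 / 22 = 814 / 22 = 37.

C = 37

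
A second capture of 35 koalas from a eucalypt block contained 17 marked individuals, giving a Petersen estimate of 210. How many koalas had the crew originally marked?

M = 102

From N = M·C/R: M = N·R / C = 210·17 / 35 = 3570 / 35 = 102.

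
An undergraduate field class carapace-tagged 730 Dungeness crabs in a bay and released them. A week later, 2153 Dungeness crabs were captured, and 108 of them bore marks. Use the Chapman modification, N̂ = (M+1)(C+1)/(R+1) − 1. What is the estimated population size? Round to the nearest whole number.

N̂ = (730+1)(2153+1)/(108+1) − 1 = 731·2154/109 − 1
= 1574574/109 − 1 ≈ 14445.6 − 1 ≈ 14444.6 → 14445

N ≈ 14,445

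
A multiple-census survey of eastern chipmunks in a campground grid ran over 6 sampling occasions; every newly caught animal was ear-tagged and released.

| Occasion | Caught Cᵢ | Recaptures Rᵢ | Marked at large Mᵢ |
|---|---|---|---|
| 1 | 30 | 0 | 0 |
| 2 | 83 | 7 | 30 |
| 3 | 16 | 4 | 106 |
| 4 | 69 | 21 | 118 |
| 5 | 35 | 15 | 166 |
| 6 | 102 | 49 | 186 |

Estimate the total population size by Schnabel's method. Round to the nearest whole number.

N ≈ 387

Σ MᵢCᵢ = 0·30 + 30·83 + 106·16 + 118·69 + 166·35 + 186·102 = 0 + 2490 + 1696 + 8142 + 5810 + 18972 = 37110
Σ Rᵢ = 0 + 7 + 4 + 21 + 15 + 49 = 96
N̂ = 37110 / 96 ≈ 386.6 → 387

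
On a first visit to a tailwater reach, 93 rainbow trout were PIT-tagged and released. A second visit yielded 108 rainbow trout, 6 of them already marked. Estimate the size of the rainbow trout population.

N = 1674

Lincoln-Petersen assumes M/N = R/C, so N = M·C / R.
N = (93 × 108) / 6 = 10044 / 6 = 1674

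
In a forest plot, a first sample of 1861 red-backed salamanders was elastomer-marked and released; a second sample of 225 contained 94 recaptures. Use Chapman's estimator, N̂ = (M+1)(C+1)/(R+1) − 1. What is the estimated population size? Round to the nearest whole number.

N̂ = (1861+1)(225+1)/(94+1) − 1 = 1862·226/95 − 1
= 420812/95 − 1 ≈ 4429.6 − 1 ≈ 4428.6 → 4429

N ≈ 4429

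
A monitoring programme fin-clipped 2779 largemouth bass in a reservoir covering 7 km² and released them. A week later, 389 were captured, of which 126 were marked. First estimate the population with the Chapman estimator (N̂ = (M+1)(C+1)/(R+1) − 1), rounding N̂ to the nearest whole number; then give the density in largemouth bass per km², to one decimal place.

density ≈ 1219.4 largemouth bass per km²

N̂ = 2780·390/127 − 1 = 1084200/127 − 1 ≈ 8536.0 → 8536
Density = N̂ / area = 8536 / 7 ≈ 1219.43 → 1219.4 per km²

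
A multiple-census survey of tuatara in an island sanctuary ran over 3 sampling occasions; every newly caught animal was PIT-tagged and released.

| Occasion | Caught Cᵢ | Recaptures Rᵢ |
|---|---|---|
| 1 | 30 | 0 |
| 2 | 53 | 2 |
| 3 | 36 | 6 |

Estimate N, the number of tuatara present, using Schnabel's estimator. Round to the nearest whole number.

N ≈ 563

Marked at large before each occasion: Mᵢ = Σⱼ<ᵢ (Cⱼ − Rⱼ) → M1=0, M2=30, M3=81
Σ MᵢCᵢ = 0·30 + 30·53 + 81·36 = 0 + 1590 + 2916 = 4506
Σ Rᵢ = 0 + 2 + 6 = 8
N̂ = 4506 / 8 ≈ 563.2 → 563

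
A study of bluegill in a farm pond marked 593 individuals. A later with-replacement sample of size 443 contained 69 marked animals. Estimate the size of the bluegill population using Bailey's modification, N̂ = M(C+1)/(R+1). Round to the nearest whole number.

N̂ = 593·(443+1)/(69+1) = 593·444/70 = 263292/70 ≈ 3761.3 → 3761

N ≈ 3761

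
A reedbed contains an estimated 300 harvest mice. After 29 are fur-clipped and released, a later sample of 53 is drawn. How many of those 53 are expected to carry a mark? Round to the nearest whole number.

Expected recaptures E[R] = M·C / N.
E[R] = 29 × 53 / 300 = 1537 / 300 ≈ 5.1 → 5

expected recaptures ≈ 5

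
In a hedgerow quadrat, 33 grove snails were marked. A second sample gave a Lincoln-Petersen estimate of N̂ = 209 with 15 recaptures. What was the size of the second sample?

From N = M·C/R: C = N·R / M = 209·15 / 33 = 3135 / 33 = 95.

C = 95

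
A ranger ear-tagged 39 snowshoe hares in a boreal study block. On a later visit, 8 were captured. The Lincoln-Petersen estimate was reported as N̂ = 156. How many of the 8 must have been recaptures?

R = 2

From N = M·C/R: R = M·C / N = 39·8 / 156 = 312 / 156 = 2.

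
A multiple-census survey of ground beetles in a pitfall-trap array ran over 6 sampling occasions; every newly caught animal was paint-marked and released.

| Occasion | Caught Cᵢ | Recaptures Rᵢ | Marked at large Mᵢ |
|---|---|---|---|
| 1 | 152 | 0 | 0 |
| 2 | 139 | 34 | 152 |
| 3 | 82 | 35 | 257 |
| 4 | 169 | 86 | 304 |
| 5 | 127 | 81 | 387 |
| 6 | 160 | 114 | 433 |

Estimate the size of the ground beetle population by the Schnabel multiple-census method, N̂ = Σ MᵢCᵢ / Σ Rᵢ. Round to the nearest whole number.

Σ MᵢCᵢ = 0·152 + 152·139 + 257·82 + 304·169 + 387·127 + 433·160 = 0 + 21128 + 21074 + 51376 + 49149 + 69280 = 212007
Σ Rᵢ = 0 + 34 + 35 + 86 + 81 + 114 = 350
N̂ = 212007 / 350 ≈ 605.7 → 606

N ≈ 606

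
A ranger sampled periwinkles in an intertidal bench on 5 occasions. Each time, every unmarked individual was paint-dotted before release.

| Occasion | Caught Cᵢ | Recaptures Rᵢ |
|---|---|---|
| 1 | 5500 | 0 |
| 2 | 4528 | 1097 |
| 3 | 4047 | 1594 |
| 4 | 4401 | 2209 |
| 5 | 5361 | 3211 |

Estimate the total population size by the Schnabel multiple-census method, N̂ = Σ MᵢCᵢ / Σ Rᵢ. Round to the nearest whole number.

N ≈ 22,677

Marked at large before each occasion: Mᵢ = Σⱼ<ᵢ (Cⱼ − Rⱼ) → M1=0, M2=5500, M3=8931, M4=11384, M5=13576
Σ MᵢCᵢ = 0·5500 + 5500·4528 + 8931·4047 + 11384·4401 + 13576·5361 = 0 + 24904000 + 36143757 + 50100984 + 72780936 = 183929677
Σ Rᵢ = 0 + 1097 + 1594 + 2209 + 3211 = 8111
N̂ = 183929677 / 8111 ≈ 22676.6 → 22677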